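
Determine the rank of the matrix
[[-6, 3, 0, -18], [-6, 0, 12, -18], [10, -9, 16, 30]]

ρ1 := -1/6·ρ1
  [  1  -1/2   0    3 ]
  [ -6     0  12  -18 ]
  [ 10    -9  16   30 ]
ρ2 := ρ2 + 6·ρ1
  [  1  -1/2   0   3 ]
  [  0    -3  12   0 ]
  [ 10    -9  16  30 ]
ρ3 := ρ3 − 10·ρ1
  [ 1  -1/2   0  3 ]
  [ 0    -3  12  0 ]
  [ 0    -4  16  0 ]
ρ2 := -1/3·ρ2
  [ 1  -1/2   0  3 ]
  [ 0     1  -4  0 ]
  [ 0    -4  16  0 ]
ρ3 := ρ3 + 4·ρ2
  [ 1  -1/2   0  3 ]
  [ 0     1  -4  0 ]
  [ 0     0   0  0 ]
ρ1 := ρ1 + 1/2·ρ2
  [ 1  0  -2  3 ]
  [ 0  1  -4  0 ]
  [ 0  0   0  0 ]
The reduced form has 2 nonzero rows.

rank = 2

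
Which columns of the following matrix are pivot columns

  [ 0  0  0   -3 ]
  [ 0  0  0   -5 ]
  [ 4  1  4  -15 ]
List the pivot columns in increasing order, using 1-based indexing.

1, 4

Swap ρ1 and ρ3.
  [ 4  1  4  -15 ]
  [ 0  0  0   -5 ]
  [ 0  0  0   -3 ]
Multiply ρ1 by 1/4.
  [ 1  1/4  1  -15/4 ]
  [ 0    0  0     -5 ]
  [ 0    0  0     -3 ]
Multiply ρ2 by -1/5.
  [ 1  1/4  1  -15/4 ]
  [ 0    0  0      1 ]
  [ 0    0  0     -3 ]
Add 3 times ρ2 to ρ3.
  [ 1  1/4  1  -15/4 ]
  [ 0    0  0      1 ]
  [ 0    0  0      0 ]
Add 15/4 times ρ2 to ρ1.
  [ 1  1/4  1  0 ]
  [ 0    0  0  1 ]
  [ 0    0  0  0 ]
Pivot columns are the columns containing a leading 1.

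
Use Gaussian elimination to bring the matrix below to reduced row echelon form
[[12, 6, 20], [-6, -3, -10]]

[[1, 1/2, 5/3], [0, 0, 0]]

Multiply R1 by 1/12.
  [  1  1/2  5/3 ]
  [ -6   -3  -10 ]
Add 6 times R1 to R2.
  [ 1  1/2  5/3 ]
  [ 0    0    0 ]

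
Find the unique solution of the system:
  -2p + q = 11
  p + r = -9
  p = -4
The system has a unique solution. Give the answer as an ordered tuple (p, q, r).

Form the augmented matrix and row-reduce:
  [ -2  1  0  |  11 ]
  [  1  0  1  |  -9 ]
  [  1  0  0  |  -4 ]
R1 := -1/2·R1
  [ 1  -1/2  0  |  -11/2 ]
  [ 1     0  1  |     -9 ]
  [ 1     0  0  |     -4 ]
R2 := R2 − R1
  [ 1  -1/2  0  |  -11/2 ]
  [ 0   1/2  1  |   -7/2 ]
  [ 1     0  0  |     -4 ]
R3 := R3 − R1
  [ 1  -1/2  0  |  -11/2 ]
  [ 0   1/2  1  |   -7/2 ]
  [ 0   1/2  0  |    3/2 ]
R2 := 2·R2
  [ 1  -1/2  0  |  -11/2 ]
  [ 0     1  2  |     -7 ]
  [ 0   1/2  0  |    3/2 ]
R3 := R3 − 1/2·R2
  [ 1  -1/2   0  |  -11/2 ]
  [ 0     1   2  |     -7 ]
  [ 0     0  -1  |      5 ]
R3 := -1·R3
  [ 1  -1/2  0  |  -11/2 ]
  [ 0     1  2  |     -7 ]
  [ 0     0  1  |     -5 ]
R2 := R2 − 2·R3
  [ 1  -1/2  0  |  -11/2 ]
  [ 0     1  0  |      3 ]
  [ 0     0  1  |     -5 ]
R1 := R1 + 1/2·R2
  [ 1  0  0  |  -4 ]
  [ 0  1  0  |   3 ]
  [ 0  0  1  |  -5 ]
Reading off the last column: p = -4, q = 3, r = -5.

(-4, 3, -5)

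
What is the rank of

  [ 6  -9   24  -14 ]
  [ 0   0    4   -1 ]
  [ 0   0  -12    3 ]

rank = 2

r1 -> 1/6·r1
  [ 1  -3/2    4  -7/3 ]
  [ 0     0    4    -1 ]
  [ 0     0  -12     3 ]
r2 -> 1/4·r2
  [ 1  -3/2    4  -7/3 ]
  [ 0     0    1  -1/4 ]
  [ 0     0  -12     3 ]
r3 -> r3 + 12·r2
  [ 1  -3/2  4  -7/3 ]
  [ 0     0  1  -1/4 ]
  [ 0     0  0     0 ]
r1 -> r1 − 4·r2
  [ 1  -3/2  0  -4/3 ]
  [ 0     0  1  -1/4 ]
  [ 0     0  0     0 ]
The reduced form has 2 nonzero rows.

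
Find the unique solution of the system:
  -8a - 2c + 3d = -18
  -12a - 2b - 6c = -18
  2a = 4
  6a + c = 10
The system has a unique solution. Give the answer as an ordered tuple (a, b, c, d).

(2, 3, -2, -2)

Form the augmented matrix and row-reduce:
  [  -8   0  -2  3  |  -18 ]
  [ -12  -2  -6  0  |  -18 ]
  [   2   0   0  0  |    4 ]
  [   6   0   1  0  |   10 ]
ρ1 := -1/8·ρ1
  [   1   0  1/4  -3/8  |  9/4 ]
  [ -12  -2   -6     0  |  -18 ]
  [   2   0    0     0  |    4 ]
  [   6   0    1     0  |   10 ]
ρ2 := ρ2 + 12·ρ1
  [ 1   0  1/4  -3/8  |  9/4 ]
  [ 0  -2   -3  -9/2  |    9 ]
  [ 2   0    0     0  |    4 ]
  [ 6   0    1     0  |   10 ]
ρ3 := ρ3 − 2·ρ1
  [ 1   0   1/4  -3/8  |   9/4 ]
  [ 0  -2    -3  -9/2  |     9 ]
  [ 0   0  -1/2   3/4  |  -1/2 ]
  [ 6   0     1     0  |    10 ]
ρ4 := ρ4 − 6·ρ1
  [ 1   0   1/4  -3/8  |   9/4 ]
  [ 0  -2    -3  -9/2  |     9 ]
  [ 0   0  -1/2   3/4  |  -1/2 ]
  [ 0   0  -1/2   9/4  |  -7/2 ]
ρ2 := -1/2·ρ2
  [ 1  0   1/4  -3/8  |   9/4 ]
  [ 0  1   3/2   9/4  |  -9/2 ]
  [ 0  0  -1/2   3/4  |  -1/2 ]
  [ 0  0  -1/2   9/4  |  -7/2 ]
ρ3 := -2·ρ3
  [ 1  0   1/4  -3/8  |   9/4 ]
  [ 0  1   3/2   9/4  |  -9/2 ]
  [ 0  0     1  -3/2  |     1 ]
  [ 0  0  -1/2   9/4  |  -7/2 ]
ρ4 := ρ4 + 1/2·ρ3
  [ 1  0  1/4  -3/8  |   9/4 ]
  [ 0  1  3/2   9/4  |  -9/2 ]
  [ 0  0    1  -3/2  |     1 ]
  [ 0  0    0   3/2  |    -3 ]
ρ4 := 2/3·ρ4
  [ 1  0  1/4  -3/8  |   9/4 ]
  [ 0  1  3/2   9/4  |  -9/2 ]
  [ 0  0    1  -3/2  |     1 ]
  [ 0  0    0     1  |    -2 ]
ρ3 := ρ3 + 3/2·ρ4
  [ 1  0  1/4  -3/8  |   9/4 ]
  [ 0  1  3/2   9/4  |  -9/2 ]
  [ 0  0    1     0  |    -2 ]
  [ 0  0    0     1  |    -2 ]
ρ2 := ρ2 − 9/4·ρ4
  [ 1  0  1/4  -3/8  |  9/4 ]
  [ 0  1  3/2     0  |    0 ]
  [ 0  0    1     0  |   -2 ]
  [ 0  0    0     1  |   -2 ]
ρ1 := ρ1 + 3/8·ρ4
  [ 1  0  1/4  0  |  3/2 ]
  [ 0  1  3/2  0  |    0 ]
  [ 0  0    1  0  |   -2 ]
  [ 0  0    0  1  |   -2 ]
ρ2 := ρ2 − 3/2·ρ3
  [ 1  0  1/4  0  |  3/2 ]
  [ 0  1    0  0  |    3 ]
  [ 0  0    1  0  |   -2 ]
  [ 0  0    0  1  |   -2 ]
ρ1 := ρ1 − 1/4·ρ3
  [ 1  0  0  0  |   2 ]
  [ 0  1  0  0  |   3 ]
  [ 0  0  1  0  |  -2 ]
  [ 0  0  0  1  |  -2 ]
Reading off the last column: a = 2, b = 3, c = -2, d = -2.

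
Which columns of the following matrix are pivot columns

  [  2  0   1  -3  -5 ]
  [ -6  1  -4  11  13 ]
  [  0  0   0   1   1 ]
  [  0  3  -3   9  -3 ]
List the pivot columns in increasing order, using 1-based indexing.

1, 2, 4

Multiply ρ1 by 1/2.
  [  1  0  1/2  -3/2  -5/2 ]
  [ -6  1   -4    11    13 ]
  [  0  0    0     1     1 ]
  [  0  3   -3     9    -3 ]
Add 6 times ρ1 to ρ2.
  [ 1  0  1/2  -3/2  -5/2 ]
  [ 0  1   -1     2    -2 ]
  [ 0  0    0     1     1 ]
  [ 0  3   -3     9    -3 ]
Subtract 3 times ρ2 from ρ4.
  [ 1  0  1/2  -3/2  -5/2 ]
  [ 0  1   -1     2    -2 ]
  [ 0  0    0     1     1 ]
  [ 0  0    0     3     3 ]
Subtract 3 times ρ3 from ρ4.
  [ 1  0  1/2  -3/2  -5/2 ]
  [ 0  1   -1     2    -2 ]
  [ 0  0    0     1     1 ]
  [ 0  0    0     0     0 ]
Subtract 2 times ρ3 from ρ2.
  [ 1  0  1/2  -3/2  -5/2 ]
  [ 0  1   -1     0    -4 ]
  [ 0  0    0     1     1 ]
  [ 0  0    0     0     0 ]
Add 3/2 times ρ3 to ρ1.
  [ 1  0  1/2  0  -1 ]
  [ 0  1   -1  0  -4 ]
  [ 0  0    0  1   1 ]
  [ 0  0    0  0   0 ]
Pivot columns are the columns containing a leading 1.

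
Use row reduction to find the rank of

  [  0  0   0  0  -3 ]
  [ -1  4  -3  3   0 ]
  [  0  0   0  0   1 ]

Swap ρ1 and ρ2.
  [ -1  4  -3  3   0 ]
  [  0  0   0  0  -3 ]
  [  0  0   0  0   1 ]
Multiply ρ1 by -1.
  [ 1  -4  3  -3   0 ]
  [ 0   0  0   0  -3 ]
  [ 0   0  0   0   1 ]
Multiply ρ2 by -1/3.
  [ 1  -4  3  -3  0 ]
  [ 0   0  0   0  1 ]
  [ 0   0  0   0  1 ]
Subtract ρ2 from ρ3.
  [ 1  -4  3  -3  0 ]
  [ 0   0  0   0  1 ]
  [ 0   0  0   0  0 ]
The reduced form has 2 nonzero rows.

rank = 2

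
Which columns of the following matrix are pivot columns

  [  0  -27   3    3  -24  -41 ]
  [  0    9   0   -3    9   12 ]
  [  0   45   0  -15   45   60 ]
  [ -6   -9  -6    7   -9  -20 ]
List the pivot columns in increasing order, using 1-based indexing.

1, 2, 3

ρ1 <-> ρ4
  [ -6   -9  -6    7   -9  -20 ]
  [  0    9   0   -3    9   12 ]
  [  0   45   0  -15   45   60 ]
  [  0  -27   3    3  -24  -41 ]
ρ1 -> -1/6·ρ1
  [ 1  3/2  1  -7/6  3/2  10/3 ]
  [ 0    9  0    -3    9    12 ]
  [ 0   45  0   -15   45    60 ]
  [ 0  -27  3     3  -24   -41 ]
ρ2 -> 1/9·ρ2
  [ 1  3/2  1  -7/6  3/2  10/3 ]
  [ 0    1  0  -1/3    1   4/3 ]
  [ 0   45  0   -15   45    60 ]
  [ 0  -27  3     3  -24   -41 ]
ρ3 -> ρ3 − 45·ρ2
  [ 1  3/2  1  -7/6  3/2  10/3 ]
  [ 0    1  0  -1/3    1   4/3 ]
  [ 0    0  0     0    0     0 ]
  [ 0  -27  3     3  -24   -41 ]
ρ4 -> ρ4 + 27·ρ2
  [ 1  3/2  1  -7/6  3/2  10/3 ]
  [ 0    1  0  -1/3    1   4/3 ]
  [ 0    0  0     0    0     0 ]
  [ 0    0  3    -6    3    -5 ]
ρ3 <-> ρ4
  [ 1  3/2  1  -7/6  3/2  10/3 ]
  [ 0    1  0  -1/3    1   4/3 ]
  [ 0    0  3    -6    3    -5 ]
  [ 0    0  0     0    0     0 ]
ρ3 -> 1/3·ρ3
  [ 1  3/2  1  -7/6  3/2  10/3 ]
  [ 0    1  0  -1/3    1   4/3 ]
  [ 0    0  1    -2    1  -5/3 ]
  [ 0    0  0     0    0     0 ]
ρ1 -> ρ1 − ρ3
  [ 1  3/2  0   5/6  1/2     5 ]
  [ 0    1  0  -1/3    1   4/3 ]
  [ 0    0  1    -2    1  -5/3 ]
  [ 0    0  0     0    0     0 ]
ρ1 -> ρ1 − 3/2·ρ2
  [ 1  0  0   4/3  -1     3 ]
  [ 0  1  0  -1/3   1   4/3 ]
  [ 0  0  1    -2   1  -5/3 ]
  [ 0  0  0     0   0     0 ]
Pivot columns are the columns containing a leading 1.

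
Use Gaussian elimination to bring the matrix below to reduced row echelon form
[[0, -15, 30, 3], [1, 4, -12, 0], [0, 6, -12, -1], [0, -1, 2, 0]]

R1 <-> R2
  [ 1    4  -12   0 ]
  [ 0  -15   30   3 ]
  [ 0    6  -12  -1 ]
  [ 0   -1    2   0 ]
R2 → -1/15·R2
  [ 1   4  -12     0 ]
  [ 0   1   -2  -1/5 ]
  [ 0   6  -12    -1 ]
  [ 0  -1    2     0 ]
R3 → R3 − 6·R2
  [ 1   4  -12     0 ]
  [ 0   1   -2  -1/5 ]
  [ 0   0    0   1/5 ]
  [ 0  -1    2     0 ]
R4 → R4 + R2
  [ 1  4  -12     0 ]
  [ 0  1   -2  -1/5 ]
  [ 0  0    0   1/5 ]
  [ 0  0    0  -1/5 ]
R3 → 5·R3
  [ 1  4  -12     0 ]
  [ 0  1   -2  -1/5 ]
  [ 0  0    0     1 ]
  [ 0  0    0  -1/5 ]
R4 → R4 + 1/5·R3
  [ 1  4  -12     0 ]
  [ 0  1   -2  -1/5 ]
  [ 0  0    0     1 ]
  [ 0  0    0     0 ]
R2 → R2 + 1/5·R3
  [ 1  4  -12  0 ]
  [ 0  1   -2  0 ]
  [ 0  0    0  1 ]
  [ 0  0    0  0 ]
R1 → R1 − 4·R2
  [ 1  0  -4  0 ]
  [ 0  1  -2  0 ]
  [ 0  0   0  1 ]
  [ 0  0   0  0 ]

[[1, 0, -4, 0], [0, 1, -2, 0], [0, 0, 0, 1], [0, 0, 0, 0]]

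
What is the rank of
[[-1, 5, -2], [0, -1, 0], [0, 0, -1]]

Multiply ρ1 by -1.
  [ 1  -5   2 ]
  [ 0  -1   0 ]
  [ 0   0  -1 ]
Multiply ρ2 by -1.
  [ 1  -5   2 ]
  [ 0   1   0 ]
  [ 0   0  -1 ]
Multiply ρ3 by -1.
  [ 1  -5  2 ]
  [ 0   1  0 ]
  [ 0   0  1 ]
Subtract 2 times ρ3 from ρ1.
  [ 1  -5  0 ]
  [ 0   1  0 ]
  [ 0   0  1 ]
Add 5 times ρ2 to ρ1.
  [ 1  0  0 ]
  [ 0  1  0 ]
  [ 0  0  1 ]
The reduced form has 3 nonzero rows.

rank = 3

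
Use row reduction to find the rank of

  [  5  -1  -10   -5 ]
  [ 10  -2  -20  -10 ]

rank = 1

ρ1 ← 1/5·ρ1
  [  1  -1/5   -2   -1 ]
  [ 10    -2  -20  -10 ]
ρ2 ← ρ2 − 10·ρ1
  [ 1  -1/5  -2  -1 ]
  [ 0     0   0   0 ]
The reduced form has 1 nonzero row.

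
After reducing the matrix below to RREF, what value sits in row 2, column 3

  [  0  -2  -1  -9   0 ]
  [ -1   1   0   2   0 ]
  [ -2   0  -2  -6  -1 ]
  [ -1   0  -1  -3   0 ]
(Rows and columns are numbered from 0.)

R1 ↔ R2
  [ -1   1   0   2   0 ]
  [  0  -2  -1  -9   0 ]
  [ -2   0  -2  -6  -1 ]
  [ -1   0  -1  -3   0 ]
R1 -> -1·R1
  [  1  -1   0  -2   0 ]
  [  0  -2  -1  -9   0 ]
  [ -2   0  -2  -6  -1 ]
  [ -1   0  -1  -3   0 ]
R3 -> R3 + 2·R1
  [  1  -1   0   -2   0 ]
  [  0  -2  -1   -9   0 ]
  [  0  -2  -2  -10  -1 ]
  [ -1   0  -1   -3   0 ]
R4 -> R4 + R1
  [ 1  -1   0   -2   0 ]
  [ 0  -2  -1   -9   0 ]
  [ 0  -2  -2  -10  -1 ]
  [ 0  -1  -1   -5   0 ]
R2 -> -1/2·R2
  [ 1  -1    0   -2   0 ]
  [ 0   1  1/2  9/2   0 ]
  [ 0  -2   -2  -10  -1 ]
  [ 0  -1   -1   -5   0 ]
R3 -> R3 + 2·R2
  [ 1  -1    0   -2   0 ]
  [ 0   1  1/2  9/2   0 ]
  [ 0   0   -1   -1  -1 ]
  [ 0  -1   -1   -5   0 ]
R4 -> R4 + R2
  [ 1  -1     0    -2   0 ]
  [ 0   1   1/2   9/2   0 ]
  [ 0   0    -1    -1  -1 ]
  [ 0   0  -1/2  -1/2   0 ]
R3 -> -1·R3
  [ 1  -1     0    -2  0 ]
  [ 0   1   1/2   9/2  0 ]
  [ 0   0     1     1  1 ]
  [ 0   0  -1/2  -1/2  0 ]
R4 -> R4 + 1/2·R3
  [ 1  -1    0   -2    0 ]
  [ 0   1  1/2  9/2    0 ]
  [ 0   0    1    1    1 ]
  [ 0   0    0    0  1/2 ]
R4 -> 2·R4
  [ 1  -1    0   -2  0 ]
  [ 0   1  1/2  9/2  0 ]
  [ 0   0    1    1  1 ]
  [ 0   0    0    0  1 ]
R3 -> R3 − R4
  [ 1  -1    0   -2  0 ]
  [ 0   1  1/2  9/2  0 ]
  [ 0   0    1    1  0 ]
  [ 0   0    0    0  1 ]
R2 -> R2 − 1/2·R3
  [ 1  -1  0  -2  0 ]
  [ 0   1  0   4  0 ]
  [ 0   0  1   1  0 ]
  [ 0   0  0   0  1 ]
R1 -> R1 + R2
  [ 1  0  0  2  0 ]
  [ 0  1  0  4  0 ]
  [ 0  0  1  1  0 ]
  [ 0  0  0  0  1 ]

1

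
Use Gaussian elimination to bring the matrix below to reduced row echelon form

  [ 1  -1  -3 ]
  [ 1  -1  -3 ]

[[1, -1, -3], [0, 0, 0]]

Subtract R1 from R2.
  [ 1  -1  -3 ]
  [ 0   0   0 ]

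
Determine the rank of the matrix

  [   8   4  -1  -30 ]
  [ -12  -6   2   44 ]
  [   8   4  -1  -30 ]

Multiply ρ1 by 1/8.
  [   1  1/2  -1/8  -15/4 ]
  [ -12   -6     2     44 ]
  [   8    4    -1    -30 ]
Add 12 times ρ1 to ρ2.
  [ 1  1/2  -1/8  -15/4 ]
  [ 0    0   1/2     -1 ]
  [ 8    4    -1    -30 ]
Subtract 8 times ρ1 from ρ3.
  [ 1  1/2  -1/8  -15/4 ]
  [ 0    0   1/2     -1 ]
  [ 0    0     0      0 ]
Multiply ρ2 by 2.
  [ 1  1/2  -1/8  -15/4 ]
  [ 0    0     1     -2 ]
  [ 0    0     0      0 ]
Add 1/8 times ρ2 to ρ1.
  [ 1  1/2  0  -4 ]
  [ 0    0  1  -2 ]
  [ 0    0  0   0 ]
The reduced form has 2 nonzero rows.

rank = 2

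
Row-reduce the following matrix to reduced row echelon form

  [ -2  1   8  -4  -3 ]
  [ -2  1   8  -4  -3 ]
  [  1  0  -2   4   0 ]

r1 := -1/2·r1
  [  1  -1/2  -4   2  3/2 ]
  [ -2     1   8  -4   -3 ]
  [  1     0  -2   4    0 ]
r2 := r2 + 2·r1
  [ 1  -1/2  -4  2  3/2 ]
  [ 0     0   0  0    0 ]
  [ 1     0  -2  4    0 ]
r3 := r3 − r1
  [ 1  -1/2  -4  2   3/2 ]
  [ 0     0   0  0     0 ]
  [ 0   1/2   2  2  -3/2 ]
r2 <=> r3
  [ 1  -1/2  -4  2   3/2 ]
  [ 0   1/2   2  2  -3/2 ]
  [ 0     0   0  0     0 ]
r2 := 2·r2
  [ 1  -1/2  -4  2  3/2 ]
  [ 0     1   4  4   -3 ]
  [ 0     0   0  0    0 ]
r1 := r1 + 1/2·r2
  [ 1  0  -2  4   0 ]
  [ 0  1   4  4  -3 ]
  [ 0  0   0  0   0 ]

[[1, 0, -2, 4, 0], [0, 1, 4, 4, -3], [0, 0, 0, 0, 0]]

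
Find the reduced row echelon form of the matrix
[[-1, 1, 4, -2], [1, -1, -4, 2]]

R1 -> -1·R1
  [ 1  -1  -4  2 ]
  [ 1  -1  -4  2 ]
R2 -> R2 − R1
  [ 1  -1  -4  2 ]
  [ 0   0   0  0 ]

[[1, -1, -4, 2], [0, 0, 0, 0]]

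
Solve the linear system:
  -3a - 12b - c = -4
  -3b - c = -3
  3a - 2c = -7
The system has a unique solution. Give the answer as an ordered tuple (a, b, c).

(-5/3, 2/3, 1)

Form the augmented matrix and row-reduce:
  [ -3  -12  -1  |  -4 ]
  [  0   -3  -1  |  -3 ]
  [  3    0  -2  |  -7 ]
ρ1 -> -1/3·ρ1
  [ 1   4  1/3  |  4/3 ]
  [ 0  -3   -1  |   -3 ]
  [ 3   0   -2  |   -7 ]
ρ3 -> ρ3 − 3·ρ1
  [ 1    4  1/3  |  4/3 ]
  [ 0   -3   -1  |   -3 ]
  [ 0  -12   -3  |  -11 ]
ρ2 -> -1/3·ρ2
  [ 1    4  1/3  |  4/3 ]
  [ 0    1  1/3  |    1 ]
  [ 0  -12   -3  |  -11 ]
ρ3 -> ρ3 + 12·ρ2
  [ 1  4  1/3  |  4/3 ]
  [ 0  1  1/3  |    1 ]
  [ 0  0    1  |    1 ]
ρ2 -> ρ2 − 1/3·ρ3
  [ 1  4  1/3  |  4/3 ]
  [ 0  1    0  |  2/3 ]
  [ 0  0    1  |    1 ]
ρ1 -> ρ1 − 1/3·ρ3
  [ 1  4  0  |    1 ]
  [ 0  1  0  |  2/3 ]
  [ 0  0  1  |    1 ]
ρ1 -> ρ1 − 4·ρ2
  [ 1  0  0  |  -5/3 ]
  [ 0  1  0  |   2/3 ]
  [ 0  0  1  |     1 ]
Reading off the last column: a = -5/3, b = 2/3, c = 1.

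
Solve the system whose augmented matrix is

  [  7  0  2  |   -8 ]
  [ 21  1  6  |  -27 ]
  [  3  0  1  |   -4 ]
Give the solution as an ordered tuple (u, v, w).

ρ1 -> 1/7·ρ1
ρ2 -> ρ2 − 21·ρ1
ρ3 -> ρ3 − 3·ρ1
ρ3 -> 7·ρ3
ρ1 -> ρ1 − 2/7·ρ3
Reading off the last column: u = 0, v = -3, w = -4.

(0, -3, -4)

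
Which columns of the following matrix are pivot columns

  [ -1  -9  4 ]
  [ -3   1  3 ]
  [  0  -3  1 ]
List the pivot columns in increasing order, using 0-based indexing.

0, 1, 2

ρ1 -> -1·ρ1
  [  1   9  -4 ]
  [ -3   1   3 ]
  [  0  -3   1 ]
ρ2 -> ρ2 + 3·ρ1
  [ 1   9  -4 ]
  [ 0  28  -9 ]
  [ 0  -3   1 ]
ρ2 -> 1/28·ρ2
  [ 1   9     -4 ]
  [ 0   1  -9/28 ]
  [ 0  -3      1 ]
ρ3 -> ρ3 + 3·ρ2
  [ 1  9     -4 ]
  [ 0  1  -9/28 ]
  [ 0  0   1/28 ]
ρ3 -> 28·ρ3
  [ 1  9     -4 ]
  [ 0  1  -9/28 ]
  [ 0  0      1 ]
ρ2 -> ρ2 + 9/28·ρ3
  [ 1  9  -4 ]
  [ 0  1   0 ]
  [ 0  0   1 ]
ρ1 -> ρ1 + 4·ρ3
  [ 1  9  0 ]
  [ 0  1  0 ]
  [ 0  0  1 ]
ρ1 -> ρ1 − 9·ρ2
  [ 1  0  0 ]
  [ 0  1  0 ]
  [ 0  0  1 ]
Pivot columns are the columns containing a leading 1.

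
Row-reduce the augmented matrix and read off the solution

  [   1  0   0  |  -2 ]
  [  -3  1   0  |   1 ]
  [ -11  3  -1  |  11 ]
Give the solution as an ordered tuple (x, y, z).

ρ2 := ρ2 + 3·ρ1
  [   1  0   0  |  -2 ]
  [   0  1   0  |  -5 ]
  [ -11  3  -1  |  11 ]
ρ3 := ρ3 + 11·ρ1
  [ 1  0   0  |   -2 ]
  [ 0  1   0  |   -5 ]
  [ 0  3  -1  |  -11 ]
ρ3 := ρ3 − 3·ρ2
  [ 1  0   0  |  -2 ]
  [ 0  1   0  |  -5 ]
  [ 0  0  -1  |   4 ]
ρ3 := -1·ρ3
  [ 1  0  0  |  -2 ]
  [ 0  1  0  |  -5 ]
  [ 0  0  1  |  -4 ]
Reading off the last column: x = -2, y = -5, z = -4.

(-2, -5, -4)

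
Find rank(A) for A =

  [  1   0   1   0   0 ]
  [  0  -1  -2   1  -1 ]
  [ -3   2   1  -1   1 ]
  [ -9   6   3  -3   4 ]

R3 -> R3 + 3·R1
R4 -> R4 + 9·R1
R2 -> -1·R2
R3 -> R3 − 2·R2
R4 -> R4 − 6·R2
R4 -> R4 − 3·R3
R3 -> R3 + R4
R2 -> R2 − R4
R2 -> R2 + R3
The reduced form has 4 nonzero rows.

rank = 4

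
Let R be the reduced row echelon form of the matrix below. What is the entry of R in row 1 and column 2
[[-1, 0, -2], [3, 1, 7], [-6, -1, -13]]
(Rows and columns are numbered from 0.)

Multiply R1 by -1.
  [  1   0    2 ]
  [  3   1    7 ]
  [ -6  -1  -13 ]
Subtract 3 times R1 from R2.
  [  1   0    2 ]
  [  0   1    1 ]
  [ -6  -1  -13 ]
Add 6 times R1 to R3.
  [ 1   0   2 ]
  [ 0   1   1 ]
  [ 0  -1  -1 ]
Add R2 to R3.
  [ 1  0  2 ]
  [ 0  1  1 ]
  [ 0  0  0 ]

1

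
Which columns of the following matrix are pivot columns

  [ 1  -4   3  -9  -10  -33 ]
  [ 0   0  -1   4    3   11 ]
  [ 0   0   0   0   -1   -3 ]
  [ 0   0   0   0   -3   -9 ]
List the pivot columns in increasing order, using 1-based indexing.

1, 3, 5

ρ2 → -1·ρ2
  [ 1  -4  3  -9  -10  -33 ]
  [ 0   0  1  -4   -3  -11 ]
  [ 0   0  0   0   -1   -3 ]
  [ 0   0  0   0   -3   -9 ]
ρ3 → -1·ρ3
  [ 1  -4  3  -9  -10  -33 ]
  [ 0   0  1  -4   -3  -11 ]
  [ 0   0  0   0    1    3 ]
  [ 0   0  0   0   -3   -9 ]
ρ4 → ρ4 + 3·ρ3
  [ 1  -4  3  -9  -10  -33 ]
  [ 0   0  1  -4   -3  -11 ]
  [ 0   0  0   0    1    3 ]
  [ 0   0  0   0    0    0 ]
ρ2 → ρ2 + 3·ρ3
  [ 1  -4  3  -9  -10  -33 ]
  [ 0   0  1  -4    0   -2 ]
  [ 0   0  0   0    1    3 ]
  [ 0   0  0   0    0    0 ]
ρ1 → ρ1 + 10·ρ3
  [ 1  -4  3  -9  0  -3 ]
  [ 0   0  1  -4  0  -2 ]
  [ 0   0  0   0  1   3 ]
  [ 0   0  0   0  0   0 ]
ρ1 → ρ1 − 3·ρ2
  [ 1  -4  0   3  0   3 ]
  [ 0   0  1  -4  0  -2 ]
  [ 0   0  0   0  1   3 ]
  [ 0   0  0   0  0   0 ]
Pivot columns are the columns containing a leading 1.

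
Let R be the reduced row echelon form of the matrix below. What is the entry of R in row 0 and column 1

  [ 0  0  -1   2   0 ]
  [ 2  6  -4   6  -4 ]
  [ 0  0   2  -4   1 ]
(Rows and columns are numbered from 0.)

3

r1 <=> r2
  [ 2  6  -4   6  -4 ]
  [ 0  0  -1   2   0 ]
  [ 0  0   2  -4   1 ]
r1 ← 1/2·r1
  [ 1  3  -2   3  -2 ]
  [ 0  0  -1   2   0 ]
  [ 0  0   2  -4   1 ]
r2 ← -1·r2
  [ 1  3  -2   3  -2 ]
  [ 0  0   1  -2   0 ]
  [ 0  0   2  -4   1 ]
r3 ← r3 − 2·r2
  [ 1  3  -2   3  -2 ]
  [ 0  0   1  -2   0 ]
  [ 0  0   0   0   1 ]
r1 ← r1 + 2·r3
  [ 1  3  -2   3  0 ]
  [ 0  0   1  -2  0 ]
  [ 0  0   0   0  1 ]
r1 ← r1 + 2·r2
  [ 1  3  0  -1  0 ]
  [ 0  0  1  -2  0 ]
  [ 0  0  0   0  1 ]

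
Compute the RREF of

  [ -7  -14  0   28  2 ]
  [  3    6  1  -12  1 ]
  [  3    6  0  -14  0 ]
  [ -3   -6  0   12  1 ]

Multiply R1 by -1/7.
  [  1   2  0   -4  -2/7 ]
  [  3   6  1  -12     1 ]
  [  3   6  0  -14     0 ]
  [ -3  -6  0   12     1 ]
Subtract 3 times R1 from R2.
  [  1   2  0   -4  -2/7 ]
  [  0   0  1    0  13/7 ]
  [  3   6  0  -14     0 ]
  [ -3  -6  0   12     1 ]
Subtract 3 times R1 from R3.
  [  1   2  0  -4  -2/7 ]
  [  0   0  1   0  13/7 ]
  [  0   0  0  -2   6/7 ]
  [ -3  -6  0  12     1 ]
Add 3 times R1 to R4.
  [ 1  2  0  -4  -2/7 ]
  [ 0  0  1   0  13/7 ]
  [ 0  0  0  -2   6/7 ]
  [ 0  0  0   0   1/7 ]
Multiply R3 by -1/2.
  [ 1  2  0  -4  -2/7 ]
  [ 0  0  1   0  13/7 ]
  [ 0  0  0   1  -3/7 ]
  [ 0  0  0   0   1/7 ]
Multiply R4 by 7.
  [ 1  2  0  -4  -2/7 ]
  [ 0  0  1   0  13/7 ]
  [ 0  0  0   1  -3/7 ]
  [ 0  0  0   0     1 ]
Add 3/7 times R4 to R3.
  [ 1  2  0  -4  -2/7 ]
  [ 0  0  1   0  13/7 ]
  [ 0  0  0   1     0 ]
  [ 0  0  0   0     1 ]
Subtract 13/7 times R4 from R2.
  [ 1  2  0  -4  -2/7 ]
  [ 0  0  1   0     0 ]
  [ 0  0  0   1     0 ]
  [ 0  0  0   0     1 ]
Add 2/7 times R4 to R1.
  [ 1  2  0  -4  0 ]
  [ 0  0  1   0  0 ]
  [ 0  0  0   1  0 ]
  [ 0  0  0   0  1 ]
Add 4 times R3 to R1.
  [ 1  2  0  0  0 ]
  [ 0  0  1  0  0 ]
  [ 0  0  0  1  0 ]
  [ 0  0  0  0  1 ]

[[1, 2, 0, 0, 0], [0, 0, 1, 0, 0], [0, 0, 0, 1, 0], [0, 0, 0, 0, 1]]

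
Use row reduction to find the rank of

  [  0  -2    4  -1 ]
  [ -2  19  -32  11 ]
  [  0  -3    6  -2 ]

r1 <-> r2
  [ -2  19  -32  11 ]
  [  0  -2    4  -1 ]
  [  0  -3    6  -2 ]
r1 → -1/2·r1
  [ 1  -19/2  16  -11/2 ]
  [ 0     -2   4     -1 ]
  [ 0     -3   6     -2 ]
r2 → -1/2·r2
  [ 1  -19/2  16  -11/2 ]
  [ 0      1  -2    1/2 ]
  [ 0     -3   6     -2 ]
r3 → r3 + 3·r2
  [ 1  -19/2  16  -11/2 ]
  [ 0      1  -2    1/2 ]
  [ 0      0   0   -1/2 ]
r3 → -2·r3
  [ 1  -19/2  16  -11/2 ]
  [ 0      1  -2    1/2 ]
  [ 0      0   0      1 ]
r2 → r2 − 1/2·r3
  [ 1  -19/2  16  -11/2 ]
  [ 0      1  -2      0 ]
  [ 0      0   0      1 ]
r1 → r1 + 11/2·r3
  [ 1  -19/2  16  0 ]
  [ 0      1  -2  0 ]
  [ 0      0   0  1 ]
r1 → r1 + 19/2·r2
  [ 1  0  -3  0 ]
  [ 0  1  -2  0 ]
  [ 0  0   0  1 ]
The reduced form has 3 nonzero rows.

rank = 3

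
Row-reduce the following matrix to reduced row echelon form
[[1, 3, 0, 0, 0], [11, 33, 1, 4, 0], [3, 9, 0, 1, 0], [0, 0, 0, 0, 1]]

Subtract 11 times ρ1 from ρ2.
Subtract 3 times ρ1 from ρ3.
Subtract 4 times ρ3 from ρ2.

[[1, 3, 0, 0, 0], [0, 0, 1, 0, 0], [0, 0, 0, 1, 0], [0, 0, 0, 0, 1]]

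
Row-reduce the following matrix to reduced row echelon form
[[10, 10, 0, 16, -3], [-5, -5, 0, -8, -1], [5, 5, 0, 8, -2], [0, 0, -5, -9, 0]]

[[1, 1, 0, 8/5, 0], [0, 0, 1, 9/5, 0], [0, 0, 0, 0, 1], [0, 0, 0, 0, 0]]

Multiply r1 by 1/10.
  [  1   1   0  8/5  -3/10 ]
  [ -5  -5   0   -8     -1 ]
  [  5   5   0    8     -2 ]
  [  0   0  -5   -9      0 ]
Add 5 times r1 to r2.
  [ 1  1   0  8/5  -3/10 ]
  [ 0  0   0    0   -5/2 ]
  [ 5  5   0    8     -2 ]
  [ 0  0  -5   -9      0 ]
Subtract 5 times r1 from r3.
  [ 1  1   0  8/5  -3/10 ]
  [ 0  0   0    0   -5/2 ]
  [ 0  0   0    0   -1/2 ]
  [ 0  0  -5   -9      0 ]
Swap r2 and r4.
  [ 1  1   0  8/5  -3/10 ]
  [ 0  0  -5   -9      0 ]
  [ 0  0   0    0   -1/2 ]
  [ 0  0   0    0   -5/2 ]
Multiply r2 by -1/5.
  [ 1  1  0  8/5  -3/10 ]
  [ 0  0  1  9/5      0 ]
  [ 0  0  0    0   -1/2 ]
  [ 0  0  0    0   -5/2 ]
Multiply r3 by -2.
  [ 1  1  0  8/5  -3/10 ]
  [ 0  0  1  9/5      0 ]
  [ 0  0  0    0      1 ]
  [ 0  0  0    0   -5/2 ]
Add 5/2 times r3 to r4.
  [ 1  1  0  8/5  -3/10 ]
  [ 0  0  1  9/5      0 ]
  [ 0  0  0    0      1 ]
  [ 0  0  0    0      0 ]
Add 3/10 times r3 to r1.
  [ 1  1  0  8/5  0 ]
  [ 0  0  1  9/5  0 ]
  [ 0  0  0    0  1 ]
  [ 0  0  0    0  0 ]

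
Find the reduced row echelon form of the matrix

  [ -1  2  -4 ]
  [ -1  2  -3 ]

Multiply R1 by -1.
Add R1 to R2.
Subtract 4 times R2 from R1.

[[1, -2, 0], [0, 0, 1]]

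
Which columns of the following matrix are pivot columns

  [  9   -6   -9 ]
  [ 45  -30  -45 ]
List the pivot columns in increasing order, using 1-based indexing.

R1 -> 1/9·R1
  [  1  -2/3   -1 ]
  [ 45   -30  -45 ]
R2 -> R2 − 45·R1
  [ 1  -2/3  -1 ]
  [ 0     0   0 ]
Pivot columns are the columns containing a leading 1.

1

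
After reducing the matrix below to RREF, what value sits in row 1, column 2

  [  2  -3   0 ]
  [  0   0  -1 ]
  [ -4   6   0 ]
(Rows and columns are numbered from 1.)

-3/2

r1 → 1/2·r1
r3 → r3 + 4·r1
r2 → -1·r2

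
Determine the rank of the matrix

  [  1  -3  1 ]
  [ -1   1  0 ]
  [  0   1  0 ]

rank = 3

ρ2 -> ρ2 + ρ1
  [ 1  -3  1 ]
  [ 0  -2  1 ]
  [ 0   1  0 ]
ρ2 -> -1/2·ρ2
  [ 1  -3     1 ]
  [ 0   1  -1/2 ]
  [ 0   1     0 ]
ρ3 -> ρ3 − ρ2
  [ 1  -3     1 ]
  [ 0   1  -1/2 ]
  [ 0   0   1/2 ]
ρ3 -> 2·ρ3
  [ 1  -3     1 ]
  [ 0   1  -1/2 ]
  [ 0   0     1 ]
ρ2 -> ρ2 + 1/2·ρ3
  [ 1  -3  1 ]
  [ 0   1  0 ]
  [ 0   0  1 ]
ρ1 -> ρ1 − ρ3
  [ 1  -3  0 ]
  [ 0   1  0 ]
  [ 0   0  1 ]
ρ1 -> ρ1 + 3·ρ2
  [ 1  0  0 ]
  [ 0  1  0 ]
  [ 0  0  1 ]
The reduced form has 3 nonzero rows.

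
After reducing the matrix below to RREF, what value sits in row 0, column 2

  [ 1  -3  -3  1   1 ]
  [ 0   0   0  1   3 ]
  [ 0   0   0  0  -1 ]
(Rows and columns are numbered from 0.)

-3

R3 ← -1·R3
  [ 1  -3  -3  1  1 ]
  [ 0   0   0  1  3 ]
  [ 0   0   0  0  1 ]
R2 ← R2 − 3·R3
  [ 1  -3  -3  1  1 ]
  [ 0   0   0  1  0 ]
  [ 0   0   0  0  1 ]
R1 ← R1 − R3
  [ 1  -3  -3  1  0 ]
  [ 0   0   0  1  0 ]
  [ 0   0   0  0  1 ]
R1 ← R1 − R2
  [ 1  -3  -3  0  0 ]
  [ 0   0   0  1  0 ]
  [ 0   0   0  0  1 ]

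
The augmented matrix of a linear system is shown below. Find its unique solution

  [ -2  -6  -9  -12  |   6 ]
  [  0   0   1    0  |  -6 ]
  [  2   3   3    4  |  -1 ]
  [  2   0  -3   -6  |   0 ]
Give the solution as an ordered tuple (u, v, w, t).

r1 -> -1/2·r1
  [ 1  3  9/2   6  |  -3 ]
  [ 0  0    1   0  |  -6 ]
  [ 2  3    3   4  |  -1 ]
  [ 2  0   -3  -6  |   0 ]
r3 -> r3 − 2·r1
  [ 1   3  9/2   6  |  -3 ]
  [ 0   0    1   0  |  -6 ]
  [ 0  -3   -6  -8  |   5 ]
  [ 2   0   -3  -6  |   0 ]
r4 -> r4 − 2·r1
  [ 1   3  9/2    6  |  -3 ]
  [ 0   0    1    0  |  -6 ]
  [ 0  -3   -6   -8  |   5 ]
  [ 0  -6  -12  -18  |   6 ]
r2 <=> r3
  [ 1   3  9/2    6  |  -3 ]
  [ 0  -3   -6   -8  |   5 ]
  [ 0   0    1    0  |  -6 ]
  [ 0  -6  -12  -18  |   6 ]
r2 -> -1/3·r2
  [ 1   3  9/2    6  |    -3 ]
  [ 0   1    2  8/3  |  -5/3 ]
  [ 0   0    1    0  |    -6 ]
  [ 0  -6  -12  -18  |     6 ]
r4 -> r4 + 6·r2
  [ 1  3  9/2    6  |    -3 ]
  [ 0  1    2  8/3  |  -5/3 ]
  [ 0  0    1    0  |    -6 ]
  [ 0  0    0   -2  |    -4 ]
r4 -> -1/2·r4
  [ 1  3  9/2    6  |    -3 ]
  [ 0  1    2  8/3  |  -5/3 ]
  [ 0  0    1    0  |    -6 ]
  [ 0  0    0    1  |     2 ]
r2 -> r2 − 8/3·r4
  [ 1  3  9/2  6  |  -3 ]
  [ 0  1    2  0  |  -7 ]
  [ 0  0    1  0  |  -6 ]
  [ 0  0    0  1  |   2 ]
r1 -> r1 − 6·r4
  [ 1  3  9/2  0  |  -15 ]
  [ 0  1    2  0  |   -7 ]
  [ 0  0    1  0  |   -6 ]
  [ 0  0    0  1  |    2 ]
r2 -> r2 − 2·r3
  [ 1  3  9/2  0  |  -15 ]
  [ 0  1    0  0  |    5 ]
  [ 0  0    1  0  |   -6 ]
  [ 0  0    0  1  |    2 ]
r1 -> r1 − 9/2·r3
  [ 1  3  0  0  |  12 ]
  [ 0  1  0  0  |   5 ]
  [ 0  0  1  0  |  -6 ]
  [ 0  0  0  1  |   2 ]
r1 -> r1 − 3·r2
  [ 1  0  0  0  |  -3 ]
  [ 0  1  0  0  |   5 ]
  [ 0  0  1  0  |  -6 ]
  [ 0  0  0  1  |   2 ]
Reading off the last column: u = -3, v = 5, w = -6, t = 2.

(-3, 5, -6, 2)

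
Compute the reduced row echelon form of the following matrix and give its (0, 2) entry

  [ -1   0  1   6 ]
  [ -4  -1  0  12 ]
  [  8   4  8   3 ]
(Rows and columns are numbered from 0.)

R1 ← -1·R1
  [  1   0  -1  -6 ]
  [ -4  -1   0  12 ]
  [  8   4   8   3 ]
R2 ← R2 + 4·R1
  [ 1   0  -1   -6 ]
  [ 0  -1  -4  -12 ]
  [ 8   4   8    3 ]
R3 ← R3 − 8·R1
  [ 1   0  -1   -6 ]
  [ 0  -1  -4  -12 ]
  [ 0   4  16   51 ]
R2 ← -1·R2
  [ 1  0  -1  -6 ]
  [ 0  1   4  12 ]
  [ 0  4  16  51 ]
R3 ← R3 − 4·R2
  [ 1  0  -1  -6 ]
  [ 0  1   4  12 ]
  [ 0  0   0   3 ]
R3 ← 1/3·R3
  [ 1  0  -1  -6 ]
  [ 0  1   4  12 ]
  [ 0  0   0   1 ]
R2 ← R2 − 12·R3
  [ 1  0  -1  -6 ]
  [ 0  1   4   0 ]
  [ 0  0   0   1 ]
R1 ← R1 + 6·R3
  [ 1  0  -1  0 ]
  [ 0  1   4  0 ]
  [ 0  0   0  1 ]

-1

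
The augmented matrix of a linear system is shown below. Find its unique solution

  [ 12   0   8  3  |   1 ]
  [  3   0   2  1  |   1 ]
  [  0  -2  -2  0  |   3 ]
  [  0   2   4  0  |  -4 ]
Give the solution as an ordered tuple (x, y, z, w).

Multiply r1 by 1/12.
  [ 1   0  2/3  1/4  |  1/12 ]
  [ 3   0    2    1  |     1 ]
  [ 0  -2   -2    0  |     3 ]
  [ 0   2    4    0  |    -4 ]
Subtract 3 times r1 from r2.
  [ 1   0  2/3  1/4  |  1/12 ]
  [ 0   0    0  1/4  |   3/4 ]
  [ 0  -2   -2    0  |     3 ]
  [ 0   2    4    0  |    -4 ]
Swap r2 and r3.
  [ 1   0  2/3  1/4  |  1/12 ]
  [ 0  -2   -2    0  |     3 ]
  [ 0   0    0  1/4  |   3/4 ]
  [ 0   2    4    0  |    -4 ]
Multiply r2 by -1/2.
  [ 1  0  2/3  1/4  |  1/12 ]
  [ 0  1    1    0  |  -3/2 ]
  [ 0  0    0  1/4  |   3/4 ]
  [ 0  2    4    0  |    -4 ]
Subtract 2 times r2 from r4.
  [ 1  0  2/3  1/4  |  1/12 ]
  [ 0  1    1    0  |  -3/2 ]
  [ 0  0    0  1/4  |   3/4 ]
  [ 0  0    2    0  |    -1 ]
Swap r3 and r4.
  [ 1  0  2/3  1/4  |  1/12 ]
  [ 0  1    1    0  |  -3/2 ]
  [ 0  0    2    0  |    -1 ]
  [ 0  0    0  1/4  |   3/4 ]
Multiply r3 by 1/2.
  [ 1  0  2/3  1/4  |  1/12 ]
  [ 0  1    1    0  |  -3/2 ]
  [ 0  0    1    0  |  -1/2 ]
  [ 0  0    0  1/4  |   3/4 ]
Multiply r4 by 4.
  [ 1  0  2/3  1/4  |  1/12 ]
  [ 0  1    1    0  |  -3/2 ]
  [ 0  0    1    0  |  -1/2 ]
  [ 0  0    0    1  |     3 ]
Subtract 1/4 times r4 from r1.
  [ 1  0  2/3  0  |  -2/3 ]
  [ 0  1    1  0  |  -3/2 ]
  [ 0  0    1  0  |  -1/2 ]
  [ 0  0    0  1  |     3 ]
Subtract r3 from r2.
  [ 1  0  2/3  0  |  -2/3 ]
  [ 0  1    0  0  |    -1 ]
  [ 0  0    1  0  |  -1/2 ]
  [ 0  0    0  1  |     3 ]
Subtract 2/3 times r3 from r1.
  [ 1  0  0  0  |  -1/3 ]
  [ 0  1  0  0  |    -1 ]
  [ 0  0  1  0  |  -1/2 ]
  [ 0  0  0  1  |     3 ]
Reading off the last column: x = -1/3, y = -1, z = -1/2, w = 3.

(-1/3, -1, -1/2, 3)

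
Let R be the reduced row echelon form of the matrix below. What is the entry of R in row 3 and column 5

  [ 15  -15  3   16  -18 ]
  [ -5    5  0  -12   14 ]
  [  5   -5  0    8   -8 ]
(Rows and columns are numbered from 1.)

-3/2

R1 ← 1/15·R1
  [  1  -1  1/5  16/15  -6/5 ]
  [ -5   5    0    -12    14 ]
  [  5  -5    0      8    -8 ]
R2 ← R2 + 5·R1
  [ 1  -1  1/5  16/15  -6/5 ]
  [ 0   0    1  -20/3     8 ]
  [ 5  -5    0      8    -8 ]
R3 ← R3 − 5·R1
  [ 1  -1  1/5  16/15  -6/5 ]
  [ 0   0    1  -20/3     8 ]
  [ 0   0   -1    8/3    -2 ]
R3 ← R3 + R2
  [ 1  -1  1/5  16/15  -6/5 ]
  [ 0   0    1  -20/3     8 ]
  [ 0   0    0     -4     6 ]
R3 ← -1/4·R3
  [ 1  -1  1/5  16/15  -6/5 ]
  [ 0   0    1  -20/3     8 ]
  [ 0   0    0      1  -3/2 ]
R2 ← R2 + 20/3·R3
  [ 1  -1  1/5  16/15  -6/5 ]
  [ 0   0    1      0    -2 ]
  [ 0   0    0      1  -3/2 ]
R1 ← R1 − 16/15·R3
  [ 1  -1  1/5  0   2/5 ]
  [ 0   0    1  0    -2 ]
  [ 0   0    0  1  -3/2 ]
R1 ← R1 − 1/5·R2
  [ 1  -1  0  0   4/5 ]
  [ 0   0  1  0    -2 ]
  [ 0   0  0  1  -3/2 ]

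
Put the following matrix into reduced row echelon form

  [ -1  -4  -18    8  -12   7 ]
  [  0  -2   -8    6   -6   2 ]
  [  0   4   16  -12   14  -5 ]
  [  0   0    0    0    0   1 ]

[[1, 0, 2, 4, 0, 0], [0, 1, 4, -3, 0, 0], [0, 0, 0, 0, 1, 0], [0, 0, 0, 0, 0, 1]]

R1 → -1·R1
R2 → -1/2·R2
R3 → R3 − 4·R2
R3 → 1/2·R3
R3 → R3 + 1/2·R4
R2 → R2 + R4
R1 → R1 + 7·R4
R2 → R2 − 3·R3
R1 → R1 − 12·R3
R1 → R1 − 4·R2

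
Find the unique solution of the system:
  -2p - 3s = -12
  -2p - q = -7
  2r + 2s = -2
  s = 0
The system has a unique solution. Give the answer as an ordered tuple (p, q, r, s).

(6, -5, -1, 0)

Form the augmented matrix and row-reduce:
  [ -2   0  0  -3  |  -12 ]
  [ -2  -1  0   0  |   -7 ]
  [  0   0  2   2  |   -2 ]
  [  0   0  0   1  |    0 ]
R1 -> -1/2·R1
  [  1   0  0  3/2  |   6 ]
  [ -2  -1  0    0  |  -7 ]
  [  0   0  2    2  |  -2 ]
  [  0   0  0    1  |   0 ]
R2 -> R2 + 2·R1
  [ 1   0  0  3/2  |   6 ]
  [ 0  -1  0    3  |   5 ]
  [ 0   0  2    2  |  -2 ]
  [ 0   0  0    1  |   0 ]
R2 -> -1·R2
  [ 1  0  0  3/2  |   6 ]
  [ 0  1  0   -3  |  -5 ]
  [ 0  0  2    2  |  -2 ]
  [ 0  0  0    1  |   0 ]
R3 -> 1/2·R3
  [ 1  0  0  3/2  |   6 ]
  [ 0  1  0   -3  |  -5 ]
  [ 0  0  1    1  |  -1 ]
  [ 0  0  0    1  |   0 ]
R3 -> R3 − R4
  [ 1  0  0  3/2  |   6 ]
  [ 0  1  0   -3  |  -5 ]
  [ 0  0  1    0  |  -1 ]
  [ 0  0  0    1  |   0 ]
R2 -> R2 + 3·R4
  [ 1  0  0  3/2  |   6 ]
  [ 0  1  0    0  |  -5 ]
  [ 0  0  1    0  |  -1 ]
  [ 0  0  0    1  |   0 ]
R1 -> R1 − 3/2·R4
  [ 1  0  0  0  |   6 ]
  [ 0  1  0  0  |  -5 ]
  [ 0  0  1  0  |  -1 ]
  [ 0  0  0  1  |   0 ]
Reading off the last column: p = 6, q = -5, r = -1, s = 0.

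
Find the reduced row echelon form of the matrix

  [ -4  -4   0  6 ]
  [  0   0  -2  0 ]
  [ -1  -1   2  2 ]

ρ1 := -1/4·ρ1
  [  1   1   0  -3/2 ]
  [  0   0  -2     0 ]
  [ -1  -1   2     2 ]
ρ3 := ρ3 + ρ1
  [ 1  1   0  -3/2 ]
  [ 0  0  -2     0 ]
  [ 0  0   2   1/2 ]
ρ2 := -1/2·ρ2
  [ 1  1  0  -3/2 ]
  [ 0  0  1     0 ]
  [ 0  0  2   1/2 ]
ρ3 := ρ3 − 2·ρ2
  [ 1  1  0  -3/2 ]
  [ 0  0  1     0 ]
  [ 0  0  0   1/2 ]
ρ3 := 2·ρ3
  [ 1  1  0  -3/2 ]
  [ 0  0  1     0 ]
  [ 0  0  0     1 ]
ρ1 := ρ1 + 3/2·ρ3
  [ 1  1  0  0 ]
  [ 0  0  1  0 ]
  [ 0  0  0  1 ]

[[1, 1, 0, 0], [0, 0, 1, 0], [0, 0, 0, 1]]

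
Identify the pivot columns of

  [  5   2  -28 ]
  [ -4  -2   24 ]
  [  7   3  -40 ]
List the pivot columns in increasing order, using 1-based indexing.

ρ1 -> 1/5·ρ1
  [  1  2/5  -28/5 ]
  [ -4   -2     24 ]
  [  7    3    -40 ]
ρ2 -> ρ2 + 4·ρ1
  [ 1   2/5  -28/5 ]
  [ 0  -2/5    8/5 ]
  [ 7     3    -40 ]
ρ3 -> ρ3 − 7·ρ1
  [ 1   2/5  -28/5 ]
  [ 0  -2/5    8/5 ]
  [ 0   1/5   -4/5 ]
ρ2 -> -5/2·ρ2
  [ 1  2/5  -28/5 ]
  [ 0    1     -4 ]
  [ 0  1/5   -4/5 ]
ρ3 -> ρ3 − 1/5·ρ2
  [ 1  2/5  -28/5 ]
  [ 0    1     -4 ]
  [ 0    0      0 ]
ρ1 -> ρ1 − 2/5·ρ2
  [ 1  0  -4 ]
  [ 0  1  -4 ]
  [ 0  0   0 ]
Pivot columns are the columns containing a leading 1.

1, 2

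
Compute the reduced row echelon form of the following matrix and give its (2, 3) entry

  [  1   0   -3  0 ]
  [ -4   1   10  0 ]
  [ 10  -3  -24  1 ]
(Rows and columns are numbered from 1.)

-2

R2 ← R2 + 4·R1
  [  1   0   -3  0 ]
  [  0   1   -2  0 ]
  [ 10  -3  -24  1 ]
R3 ← R3 − 10·R1
  [ 1   0  -3  0 ]
  [ 0   1  -2  0 ]
  [ 0  -3   6  1 ]
R3 ← R3 + 3·R2
  [ 1  0  -3  0 ]
  [ 0  1  -2  0 ]
  [ 0  0   0  1 ]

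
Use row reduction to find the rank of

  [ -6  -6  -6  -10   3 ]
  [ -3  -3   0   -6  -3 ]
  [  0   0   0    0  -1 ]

ρ1 := -1/6·ρ1
  [  1   1  1  5/3  -1/2 ]
  [ -3  -3  0   -6    -3 ]
  [  0   0  0    0    -1 ]
ρ2 := ρ2 + 3·ρ1
  [ 1  1  1  5/3  -1/2 ]
  [ 0  0  3   -1  -9/2 ]
  [ 0  0  0    0    -1 ]
ρ2 := 1/3·ρ2
  [ 1  1  1   5/3  -1/2 ]
  [ 0  0  1  -1/3  -3/2 ]
  [ 0  0  0     0    -1 ]
ρ3 := -1·ρ3
  [ 1  1  1   5/3  -1/2 ]
  [ 0  0  1  -1/3  -3/2 ]
  [ 0  0  0     0     1 ]
ρ2 := ρ2 + 3/2·ρ3
  [ 1  1  1   5/3  -1/2 ]
  [ 0  0  1  -1/3     0 ]
  [ 0  0  0     0     1 ]
ρ1 := ρ1 + 1/2·ρ3
  [ 1  1  1   5/3  0 ]
  [ 0  0  1  -1/3  0 ]
  [ 0  0  0     0  1 ]
ρ1 := ρ1 − ρ2
  [ 1  1  0     2  0 ]
  [ 0  0  1  -1/3  0 ]
  [ 0  0  0     0  1 ]
The reduced form has 3 nonzero rows.

rank = 3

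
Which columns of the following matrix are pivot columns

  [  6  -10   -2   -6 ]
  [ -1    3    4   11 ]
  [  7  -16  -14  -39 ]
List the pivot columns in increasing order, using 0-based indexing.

0, 1, 2

R1 → 1/6·R1
R2 → R2 + R1
R3 → R3 − 7·R1
R2 → 3/4·R2
R3 → R3 + 13/3·R2
R3 → 4·R3
R2 → R2 − 11/4·R3
R1 → R1 + 1/3·R3
R1 → R1 + 5/3·R2
Pivot columns are the columns containing a leading 1.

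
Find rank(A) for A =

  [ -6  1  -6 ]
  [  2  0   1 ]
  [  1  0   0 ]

rank = 3

Multiply R1 by -1/6.
  [ 1  -1/6  1 ]
  [ 2     0  1 ]
  [ 1     0  0 ]
Subtract 2 times R1 from R2.
  [ 1  -1/6   1 ]
  [ 0   1/3  -1 ]
  [ 1     0   0 ]
Subtract R1 from R3.
  [ 1  -1/6   1 ]
  [ 0   1/3  -1 ]
  [ 0   1/6  -1 ]
Multiply R2 by 3.
  [ 1  -1/6   1 ]
  [ 0     1  -3 ]
  [ 0   1/6  -1 ]
Subtract 1/6 times R2 from R3.
  [ 1  -1/6     1 ]
  [ 0     1    -3 ]
  [ 0     0  -1/2 ]
Multiply R3 by -2.
  [ 1  -1/6   1 ]
  [ 0     1  -3 ]
  [ 0     0   1 ]
Add 3 times R3 to R2.
  [ 1  -1/6  1 ]
  [ 0     1  0 ]
  [ 0     0  1 ]
Subtract R3 from R1.
  [ 1  -1/6  0 ]
  [ 0     1  0 ]
  [ 0     0  1 ]
Add 1/6 times R2 to R1.
  [ 1  0  0 ]
  [ 0  1  0 ]
  [ 0  0  1 ]
The reduced form has 3 nonzero rows.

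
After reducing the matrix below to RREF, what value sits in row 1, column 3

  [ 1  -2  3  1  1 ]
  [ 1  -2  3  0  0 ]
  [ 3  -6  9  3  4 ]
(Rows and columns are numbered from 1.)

Subtract r1 from r2.
  [ 1  -2  3   1   1 ]
  [ 0   0  0  -1  -1 ]
  [ 3  -6  9   3   4 ]
Subtract 3 times r1 from r3.
  [ 1  -2  3   1   1 ]
  [ 0   0  0  -1  -1 ]
  [ 0   0  0   0   1 ]
Multiply r2 by -1.
  [ 1  -2  3  1  1 ]
  [ 0   0  0  1  1 ]
  [ 0   0  0  0  1 ]
Subtract r3 from r2.
  [ 1  -2  3  1  1 ]
  [ 0   0  0  1  0 ]
  [ 0   0  0  0  1 ]
Subtract r3 from r1.
  [ 1  -2  3  1  0 ]
  [ 0   0  0  1  0 ]
  [ 0   0  0  0  1 ]
Subtract r2 from r1.
  [ 1  -2  3  0  0 ]
  [ 0   0  0  1  0 ]
  [ 0   0  0  0  1 ]

3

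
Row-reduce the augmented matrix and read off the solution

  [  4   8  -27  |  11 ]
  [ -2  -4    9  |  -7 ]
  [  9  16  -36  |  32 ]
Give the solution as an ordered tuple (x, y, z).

(4, 1/2, 1/3)

r1 ← 1/4·r1
  [  1   2  -27/4  |  11/4 ]
  [ -2  -4      9  |    -7 ]
  [  9  16    -36  |    32 ]
r2 ← r2 + 2·r1
  [ 1   2  -27/4  |  11/4 ]
  [ 0   0   -9/2  |  -3/2 ]
  [ 9  16    -36  |    32 ]
r3 ← r3 − 9·r1
  [ 1   2  -27/4  |  11/4 ]
  [ 0   0   -9/2  |  -3/2 ]
  [ 0  -2   99/4  |  29/4 ]
r2 <-> r3
  [ 1   2  -27/4  |  11/4 ]
  [ 0  -2   99/4  |  29/4 ]
  [ 0   0   -9/2  |  -3/2 ]
r2 ← -1/2·r2
  [ 1  2  -27/4  |   11/4 ]
  [ 0  1  -99/8  |  -29/8 ]
  [ 0  0   -9/2  |   -3/2 ]
r3 ← -2/9·r3
  [ 1  2  -27/4  |   11/4 ]
  [ 0  1  -99/8  |  -29/8 ]
  [ 0  0      1  |    1/3 ]
r2 ← r2 + 99/8·r3
  [ 1  2  -27/4  |  11/4 ]
  [ 0  1      0  |   1/2 ]
  [ 0  0      1  |   1/3 ]
r1 ← r1 + 27/4·r3
  [ 1  2  0  |    5 ]
  [ 0  1  0  |  1/2 ]
  [ 0  0  1  |  1/3 ]
r1 ← r1 − 2·r2
  [ 1  0  0  |    4 ]
  [ 0  1  0  |  1/2 ]
  [ 0  0  1  |  1/3 ]
Reading off the last column: x = 4, y = 1/2, z = 1/3.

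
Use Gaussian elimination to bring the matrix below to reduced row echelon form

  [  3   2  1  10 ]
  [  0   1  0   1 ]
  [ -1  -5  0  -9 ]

Multiply ρ1 by 1/3.
  [  1  2/3  1/3  10/3 ]
  [  0    1    0     1 ]
  [ -1   -5    0    -9 ]
Add ρ1 to ρ3.
  [ 1    2/3  1/3   10/3 ]
  [ 0      1    0      1 ]
  [ 0  -13/3  1/3  -17/3 ]
Add 13/3 times ρ2 to ρ3.
  [ 1  2/3  1/3  10/3 ]
  [ 0    1    0     1 ]
  [ 0    0  1/3  -4/3 ]
Multiply ρ3 by 3.
  [ 1  2/3  1/3  10/3 ]
  [ 0    1    0     1 ]
  [ 0    0    1    -4 ]
Subtract 1/3 times ρ3 from ρ1.
  [ 1  2/3  0  14/3 ]
  [ 0    1  0     1 ]
  [ 0    0  1    -4 ]
Subtract 2/3 times ρ2 from ρ1.
  [ 1  0  0   4 ]
  [ 0  1  0   1 ]
  [ 0  0  1  -4 ]

[[1, 0, 0, 4], [0, 1, 0, 1], [0, 0, 1, -4]]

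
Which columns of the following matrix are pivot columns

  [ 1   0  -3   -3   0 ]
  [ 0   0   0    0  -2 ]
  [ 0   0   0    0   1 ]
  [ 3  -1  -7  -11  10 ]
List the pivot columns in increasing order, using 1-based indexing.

1, 2, 5

R4 := R4 − 3·R1
  [ 1   0  -3  -3   0 ]
  [ 0   0   0   0  -2 ]
  [ 0   0   0   0   1 ]
  [ 0  -1   2  -2  10 ]
R2 <-> R4
  [ 1   0  -3  -3   0 ]
  [ 0  -1   2  -2  10 ]
  [ 0   0   0   0   1 ]
  [ 0   0   0   0  -2 ]
R2 := -1·R2
  [ 1  0  -3  -3    0 ]
  [ 0  1  -2   2  -10 ]
  [ 0  0   0   0    1 ]
  [ 0  0   0   0   -2 ]
R4 := R4 + 2·R3
  [ 1  0  -3  -3    0 ]
  [ 0  1  -2   2  -10 ]
  [ 0  0   0   0    1 ]
  [ 0  0   0   0    0 ]
R2 := R2 + 10·R3
  [ 1  0  -3  -3  0 ]
  [ 0  1  -2   2  0 ]
  [ 0  0   0   0  1 ]
  [ 0  0   0   0  0 ]
Pivot columns are the columns containing a leading 1.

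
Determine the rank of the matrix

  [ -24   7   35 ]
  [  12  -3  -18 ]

rank = 2

ρ1 := -1/24·ρ1
  [  1  -7/24  -35/24 ]
  [ 12     -3     -18 ]
ρ2 := ρ2 − 12·ρ1
  [ 1  -7/24  -35/24 ]
  [ 0    1/2    -1/2 ]
ρ2 := 2·ρ2
  [ 1  -7/24  -35/24 ]
  [ 0      1      -1 ]
ρ1 := ρ1 + 7/24·ρ2
  [ 1  0  -7/4 ]
  [ 0  1    -1 ]
The reduced form has 2 nonzero rows.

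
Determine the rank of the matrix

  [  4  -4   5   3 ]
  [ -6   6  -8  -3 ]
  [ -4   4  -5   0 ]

rank = 3

R1 := 1/4·R1
  [  1  -1  5/4  3/4 ]
  [ -6   6   -8   -3 ]
  [ -4   4   -5    0 ]
R2 := R2 + 6·R1
  [  1  -1   5/4  3/4 ]
  [  0   0  -1/2  3/2 ]
  [ -4   4    -5    0 ]
R3 := R3 + 4·R1
  [ 1  -1   5/4  3/4 ]
  [ 0   0  -1/2  3/2 ]
  [ 0   0     0    3 ]
R2 := -2·R2
  [ 1  -1  5/4  3/4 ]
  [ 0   0    1   -3 ]
  [ 0   0    0    3 ]
R3 := 1/3·R3
  [ 1  -1  5/4  3/4 ]
  [ 0   0    1   -3 ]
  [ 0   0    0    1 ]
R2 := R2 + 3·R3
  [ 1  -1  5/4  3/4 ]
  [ 0   0    1    0 ]
  [ 0   0    0    1 ]
R1 := R1 − 3/4·R3
  [ 1  -1  5/4  0 ]
  [ 0   0    1  0 ]
  [ 0   0    0  1 ]
R1 := R1 − 5/4·R2
  [ 1  -1  0  0 ]
  [ 0   0  1  0 ]
  [ 0   0  0  1 ]
The reduced form has 3 nonzero rows.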